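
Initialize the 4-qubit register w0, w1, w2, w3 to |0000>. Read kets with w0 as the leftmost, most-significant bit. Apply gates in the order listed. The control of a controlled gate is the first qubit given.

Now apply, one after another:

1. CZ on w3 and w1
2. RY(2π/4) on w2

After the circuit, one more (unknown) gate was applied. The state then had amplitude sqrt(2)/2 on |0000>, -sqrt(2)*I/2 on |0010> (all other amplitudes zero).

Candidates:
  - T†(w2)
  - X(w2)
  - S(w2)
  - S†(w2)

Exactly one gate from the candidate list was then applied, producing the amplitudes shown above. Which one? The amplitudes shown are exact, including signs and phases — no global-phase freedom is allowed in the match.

The applied gate was S†(w2).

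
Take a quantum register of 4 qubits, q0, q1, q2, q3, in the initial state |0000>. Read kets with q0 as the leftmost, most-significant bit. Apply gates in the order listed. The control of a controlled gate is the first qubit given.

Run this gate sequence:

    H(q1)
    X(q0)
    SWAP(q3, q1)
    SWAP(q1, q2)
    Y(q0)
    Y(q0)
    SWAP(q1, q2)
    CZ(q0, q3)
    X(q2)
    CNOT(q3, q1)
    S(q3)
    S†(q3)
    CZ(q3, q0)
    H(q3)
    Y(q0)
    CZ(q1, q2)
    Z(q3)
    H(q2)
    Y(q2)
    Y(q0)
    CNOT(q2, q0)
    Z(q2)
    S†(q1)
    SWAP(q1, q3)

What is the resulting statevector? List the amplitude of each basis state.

After the circuit, the state carries amplitude 0 on |0000>, 0 on |0001>, -sqrt(2)*I/4 on |0010>, sqrt(2)/4 on |0011>, 0 on |0100>, 0 on |0101>, sqrt(2)*I/4 on |0110>, sqrt(2)/4 on |0111>, sqrt(2)*I/4 on |1000>, -sqrt(2)/4 on |1001>, 0 on |1010>, 0 on |1011>, -sqrt(2)*I/4 on |1100>, -sqrt(2)/4 on |1101>, 0 on |1110>, 0 on |1111>.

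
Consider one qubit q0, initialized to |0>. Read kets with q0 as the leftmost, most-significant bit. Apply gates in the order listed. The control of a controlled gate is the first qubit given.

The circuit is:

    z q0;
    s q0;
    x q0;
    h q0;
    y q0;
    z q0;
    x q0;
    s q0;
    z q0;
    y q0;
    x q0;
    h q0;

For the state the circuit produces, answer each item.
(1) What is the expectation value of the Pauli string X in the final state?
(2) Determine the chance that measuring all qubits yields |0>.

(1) In the final state, X has expectation 0.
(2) A full measurement returns |0> with probability 1/2.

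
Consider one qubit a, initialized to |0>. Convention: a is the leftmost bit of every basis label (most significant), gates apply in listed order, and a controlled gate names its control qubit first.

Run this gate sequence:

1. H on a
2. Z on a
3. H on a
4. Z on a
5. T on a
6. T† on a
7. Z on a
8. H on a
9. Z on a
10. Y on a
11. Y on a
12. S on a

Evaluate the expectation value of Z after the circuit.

In the final state, Z has expectation 0. Key observation: the block from step 2 through step 9 cancels to the identity and can be dropped.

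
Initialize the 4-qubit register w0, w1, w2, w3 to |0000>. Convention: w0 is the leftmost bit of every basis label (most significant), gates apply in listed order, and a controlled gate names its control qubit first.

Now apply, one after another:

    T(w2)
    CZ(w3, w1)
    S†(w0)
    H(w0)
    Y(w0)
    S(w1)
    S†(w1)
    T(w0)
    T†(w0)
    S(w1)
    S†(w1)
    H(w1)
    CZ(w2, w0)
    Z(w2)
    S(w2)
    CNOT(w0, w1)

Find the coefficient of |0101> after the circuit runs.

|0101> carries amplitude 0 in the final state. Key observation: steps 6-11 multiply out to the identity, so the circuit reduces to the remaining gates.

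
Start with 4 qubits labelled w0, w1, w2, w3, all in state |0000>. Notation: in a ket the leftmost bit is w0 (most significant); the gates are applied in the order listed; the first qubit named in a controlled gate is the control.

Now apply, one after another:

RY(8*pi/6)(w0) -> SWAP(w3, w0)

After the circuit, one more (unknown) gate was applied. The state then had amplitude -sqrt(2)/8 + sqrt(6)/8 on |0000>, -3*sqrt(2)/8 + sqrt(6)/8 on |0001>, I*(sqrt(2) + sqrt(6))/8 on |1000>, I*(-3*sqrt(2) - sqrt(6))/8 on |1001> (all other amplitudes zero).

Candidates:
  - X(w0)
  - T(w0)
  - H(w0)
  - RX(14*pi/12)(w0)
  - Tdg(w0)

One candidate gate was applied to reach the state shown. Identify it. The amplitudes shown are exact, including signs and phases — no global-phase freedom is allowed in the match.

It was RX(14*pi/12)(w0) that produced the state shown.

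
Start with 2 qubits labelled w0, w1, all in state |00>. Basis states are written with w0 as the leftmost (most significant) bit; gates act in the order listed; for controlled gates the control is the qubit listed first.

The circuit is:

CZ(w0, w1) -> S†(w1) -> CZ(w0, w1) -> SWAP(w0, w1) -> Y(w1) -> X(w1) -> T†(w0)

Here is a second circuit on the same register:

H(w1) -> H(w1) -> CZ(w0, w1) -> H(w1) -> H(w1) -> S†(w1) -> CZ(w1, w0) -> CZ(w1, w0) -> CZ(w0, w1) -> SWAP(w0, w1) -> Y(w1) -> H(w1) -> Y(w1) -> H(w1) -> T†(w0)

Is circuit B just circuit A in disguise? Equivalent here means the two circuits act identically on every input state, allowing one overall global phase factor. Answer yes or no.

No — the two circuits implement different unitaries, even allowing a global phase.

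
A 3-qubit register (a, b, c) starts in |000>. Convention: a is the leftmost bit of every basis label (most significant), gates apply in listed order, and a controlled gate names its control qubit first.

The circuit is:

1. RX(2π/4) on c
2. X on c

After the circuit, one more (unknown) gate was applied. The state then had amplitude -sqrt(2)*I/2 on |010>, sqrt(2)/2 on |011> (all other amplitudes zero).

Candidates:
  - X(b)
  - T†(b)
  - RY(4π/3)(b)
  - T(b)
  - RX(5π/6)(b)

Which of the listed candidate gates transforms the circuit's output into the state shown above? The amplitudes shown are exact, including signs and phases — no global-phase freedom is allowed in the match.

It was X(b) that produced the state shown.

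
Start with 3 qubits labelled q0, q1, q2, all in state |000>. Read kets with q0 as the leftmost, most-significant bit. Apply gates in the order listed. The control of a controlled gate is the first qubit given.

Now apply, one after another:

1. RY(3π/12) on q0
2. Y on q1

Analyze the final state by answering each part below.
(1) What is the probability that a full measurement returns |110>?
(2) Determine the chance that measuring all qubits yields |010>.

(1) A full measurement returns |110> with probability 1/2 - sqrt(2)/4.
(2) Outcome |010> occurs with probability sqrt(2)/4 + 1/2.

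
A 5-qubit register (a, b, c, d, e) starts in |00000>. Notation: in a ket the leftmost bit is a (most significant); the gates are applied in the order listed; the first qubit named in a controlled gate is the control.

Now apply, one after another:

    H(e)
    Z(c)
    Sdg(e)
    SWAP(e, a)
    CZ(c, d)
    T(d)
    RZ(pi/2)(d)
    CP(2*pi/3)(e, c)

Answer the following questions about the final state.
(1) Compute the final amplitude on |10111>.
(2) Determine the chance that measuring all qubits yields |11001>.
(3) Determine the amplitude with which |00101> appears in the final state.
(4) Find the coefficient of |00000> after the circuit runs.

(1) |10111> carries amplitude 0 in the final state.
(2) A full measurement returns |11001> with probability 0.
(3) |00101> carries amplitude 0 in the final state.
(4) The final state's coefficient on |00000> equals -sqrt(2)*exp(3*I*pi/4)/2.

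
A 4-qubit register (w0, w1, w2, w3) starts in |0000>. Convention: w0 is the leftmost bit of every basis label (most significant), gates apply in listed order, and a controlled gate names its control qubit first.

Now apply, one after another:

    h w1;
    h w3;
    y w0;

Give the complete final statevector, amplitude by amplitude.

After the circuit, the state carries amplitude I/2 on |1000>, I/2 on |1001>, I/2 on |1100>, I/2 on |1101>, and 0 on every other basis state.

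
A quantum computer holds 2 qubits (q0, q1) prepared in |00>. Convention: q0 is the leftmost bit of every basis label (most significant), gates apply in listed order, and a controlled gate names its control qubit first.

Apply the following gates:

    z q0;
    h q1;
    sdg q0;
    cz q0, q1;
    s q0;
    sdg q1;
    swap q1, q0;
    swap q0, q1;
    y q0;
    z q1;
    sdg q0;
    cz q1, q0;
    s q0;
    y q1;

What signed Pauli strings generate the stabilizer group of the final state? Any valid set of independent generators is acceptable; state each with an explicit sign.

The final state is stabilized by the group generated by -IY, -ZI; other independent generating sets are equally valid.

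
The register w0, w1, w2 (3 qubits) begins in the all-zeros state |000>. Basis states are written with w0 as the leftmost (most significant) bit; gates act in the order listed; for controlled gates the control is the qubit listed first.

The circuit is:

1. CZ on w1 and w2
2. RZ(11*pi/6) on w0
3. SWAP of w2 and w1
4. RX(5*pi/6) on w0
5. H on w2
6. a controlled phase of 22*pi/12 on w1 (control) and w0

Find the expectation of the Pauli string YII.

In the final state, YII has expectation -1/2.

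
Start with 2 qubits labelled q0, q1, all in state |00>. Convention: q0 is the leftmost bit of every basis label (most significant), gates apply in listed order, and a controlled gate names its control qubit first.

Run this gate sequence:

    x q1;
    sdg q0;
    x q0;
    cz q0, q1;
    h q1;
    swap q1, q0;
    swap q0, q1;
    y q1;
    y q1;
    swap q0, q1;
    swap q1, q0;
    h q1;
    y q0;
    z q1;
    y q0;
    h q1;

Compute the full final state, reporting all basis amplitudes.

The final amplitudes are 0 on |00>, 0 on |01>, sqrt(2)/2 on |10>, -sqrt(2)/2 on |11>. Key observation: gates 5-12 undo each other exactly, leaving only the rest of the circuit to track.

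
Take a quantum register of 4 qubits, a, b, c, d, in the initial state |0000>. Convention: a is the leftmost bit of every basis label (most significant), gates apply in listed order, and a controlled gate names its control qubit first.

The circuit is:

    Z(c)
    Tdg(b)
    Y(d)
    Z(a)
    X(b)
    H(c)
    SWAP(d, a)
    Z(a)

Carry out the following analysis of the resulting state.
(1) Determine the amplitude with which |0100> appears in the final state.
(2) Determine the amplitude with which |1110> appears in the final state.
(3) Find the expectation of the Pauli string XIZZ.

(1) |0100> carries amplitude 0 in the final state.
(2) |1110> carries amplitude -sqrt(2)*I/2 in the final state.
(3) The observable XIZZ averages to 0.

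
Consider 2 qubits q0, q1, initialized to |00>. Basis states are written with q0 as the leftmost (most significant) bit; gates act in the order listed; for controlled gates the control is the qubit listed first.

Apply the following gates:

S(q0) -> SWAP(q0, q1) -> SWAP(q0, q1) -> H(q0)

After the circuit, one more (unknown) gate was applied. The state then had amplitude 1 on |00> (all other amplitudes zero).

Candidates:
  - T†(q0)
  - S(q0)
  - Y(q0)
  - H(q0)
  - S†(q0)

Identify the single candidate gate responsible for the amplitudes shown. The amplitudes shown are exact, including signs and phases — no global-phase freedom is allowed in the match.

The unique candidate consistent with the amplitudes is H(q0). Key observation: steps 2-3 multiply out to the identity, so the circuit reduces to the remaining gates.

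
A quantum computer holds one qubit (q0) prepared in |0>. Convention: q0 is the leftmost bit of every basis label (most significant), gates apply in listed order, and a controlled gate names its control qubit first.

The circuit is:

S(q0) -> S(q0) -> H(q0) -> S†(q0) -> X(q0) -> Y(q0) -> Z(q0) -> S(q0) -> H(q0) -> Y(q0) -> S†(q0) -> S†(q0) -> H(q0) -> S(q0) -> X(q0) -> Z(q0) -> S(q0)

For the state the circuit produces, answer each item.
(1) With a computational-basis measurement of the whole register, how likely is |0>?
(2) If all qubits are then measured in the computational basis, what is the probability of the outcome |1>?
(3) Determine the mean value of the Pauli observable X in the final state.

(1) The probability of measuring |0> is 1/2.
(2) A full measurement returns |1> with probability 1/2.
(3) The observable X averages to 1.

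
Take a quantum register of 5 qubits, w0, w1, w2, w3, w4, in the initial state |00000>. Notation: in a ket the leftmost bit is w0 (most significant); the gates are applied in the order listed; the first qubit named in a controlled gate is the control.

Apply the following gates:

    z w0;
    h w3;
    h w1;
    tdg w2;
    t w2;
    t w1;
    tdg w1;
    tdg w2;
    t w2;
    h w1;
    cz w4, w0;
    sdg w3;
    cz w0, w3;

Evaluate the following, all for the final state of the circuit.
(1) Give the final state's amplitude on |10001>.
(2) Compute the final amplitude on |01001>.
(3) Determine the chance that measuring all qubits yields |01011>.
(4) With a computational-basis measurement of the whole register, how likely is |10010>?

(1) |10001> carries amplitude 0 in the final state. Key observation: the block from step 3 through step 10 cancels to the identity and can be dropped.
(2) The amplitude on |01001> is 0.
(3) A full measurement returns |01011> with probability 0.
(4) A full measurement returns |10010> with probability 0.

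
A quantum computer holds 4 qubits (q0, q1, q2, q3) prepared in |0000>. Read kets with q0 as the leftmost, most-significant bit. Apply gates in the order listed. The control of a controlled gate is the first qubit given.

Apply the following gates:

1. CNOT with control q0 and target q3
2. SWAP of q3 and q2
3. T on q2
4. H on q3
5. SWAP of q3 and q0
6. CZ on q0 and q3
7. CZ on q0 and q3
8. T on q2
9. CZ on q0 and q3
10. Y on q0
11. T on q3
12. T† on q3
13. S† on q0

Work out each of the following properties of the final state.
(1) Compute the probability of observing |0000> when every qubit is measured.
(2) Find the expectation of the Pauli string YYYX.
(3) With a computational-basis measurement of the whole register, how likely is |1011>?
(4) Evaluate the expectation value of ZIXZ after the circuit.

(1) Outcome |0000> occurs with probability 1/2.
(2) The expectation value of YYYX is 0.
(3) Outcome |1011> occurs with probability 0.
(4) In the final state, ZIXZ has expectation 0.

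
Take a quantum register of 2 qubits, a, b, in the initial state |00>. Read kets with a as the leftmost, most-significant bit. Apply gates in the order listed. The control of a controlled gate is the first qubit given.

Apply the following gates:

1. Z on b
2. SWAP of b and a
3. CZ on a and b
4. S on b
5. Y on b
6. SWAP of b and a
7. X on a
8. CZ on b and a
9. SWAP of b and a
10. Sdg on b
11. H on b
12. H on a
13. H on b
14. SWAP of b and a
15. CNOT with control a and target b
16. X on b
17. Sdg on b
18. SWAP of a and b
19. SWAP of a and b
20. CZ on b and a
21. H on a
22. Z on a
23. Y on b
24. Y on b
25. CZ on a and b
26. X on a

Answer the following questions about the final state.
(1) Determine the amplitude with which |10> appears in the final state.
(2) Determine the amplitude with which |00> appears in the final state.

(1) The amplitude on |10> is I/2.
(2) The amplitude on |00> is -I/2.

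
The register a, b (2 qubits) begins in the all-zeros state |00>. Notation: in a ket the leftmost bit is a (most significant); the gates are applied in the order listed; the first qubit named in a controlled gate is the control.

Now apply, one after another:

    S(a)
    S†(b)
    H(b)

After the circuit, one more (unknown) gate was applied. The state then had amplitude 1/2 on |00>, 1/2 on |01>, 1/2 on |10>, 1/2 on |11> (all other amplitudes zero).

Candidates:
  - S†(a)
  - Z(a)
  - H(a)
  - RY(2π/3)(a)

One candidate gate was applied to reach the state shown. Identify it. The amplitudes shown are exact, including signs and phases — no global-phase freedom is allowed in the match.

The applied gate was H(a).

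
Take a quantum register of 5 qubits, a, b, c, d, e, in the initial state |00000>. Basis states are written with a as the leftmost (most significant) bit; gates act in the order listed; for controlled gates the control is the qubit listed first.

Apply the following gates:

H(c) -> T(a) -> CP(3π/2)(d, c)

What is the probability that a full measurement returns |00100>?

A full measurement returns |00100> with probability 1/2.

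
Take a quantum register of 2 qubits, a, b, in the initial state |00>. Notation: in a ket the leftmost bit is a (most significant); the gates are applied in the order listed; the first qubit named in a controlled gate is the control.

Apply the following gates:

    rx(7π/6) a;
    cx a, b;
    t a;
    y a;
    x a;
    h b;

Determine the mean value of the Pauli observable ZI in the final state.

The observable ZI averages to -sqrt(3)/2.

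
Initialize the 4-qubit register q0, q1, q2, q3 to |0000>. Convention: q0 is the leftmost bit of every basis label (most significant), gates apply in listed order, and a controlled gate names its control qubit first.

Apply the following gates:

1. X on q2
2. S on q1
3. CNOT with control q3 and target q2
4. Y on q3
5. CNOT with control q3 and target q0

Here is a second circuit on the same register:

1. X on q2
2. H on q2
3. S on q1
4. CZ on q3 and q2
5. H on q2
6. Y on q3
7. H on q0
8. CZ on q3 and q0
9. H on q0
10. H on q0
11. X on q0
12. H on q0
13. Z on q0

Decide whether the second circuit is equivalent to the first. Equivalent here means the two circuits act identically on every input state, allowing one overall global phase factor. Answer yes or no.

Yes, they are equivalent — the unitaries differ by at most a global phase.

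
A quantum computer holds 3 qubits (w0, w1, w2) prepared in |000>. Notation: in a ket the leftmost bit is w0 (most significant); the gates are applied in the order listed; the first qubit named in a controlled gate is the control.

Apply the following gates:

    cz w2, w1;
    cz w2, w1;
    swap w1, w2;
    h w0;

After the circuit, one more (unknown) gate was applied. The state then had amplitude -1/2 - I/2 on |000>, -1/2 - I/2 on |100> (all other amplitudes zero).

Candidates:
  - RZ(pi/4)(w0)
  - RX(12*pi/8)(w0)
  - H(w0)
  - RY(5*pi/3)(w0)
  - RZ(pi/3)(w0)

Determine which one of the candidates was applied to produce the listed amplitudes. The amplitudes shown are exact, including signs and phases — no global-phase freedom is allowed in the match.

The applied gate was RX(12*pi/8)(w0). Key observation: the block from step 1 through step 2 cancels to the identity and can be dropped.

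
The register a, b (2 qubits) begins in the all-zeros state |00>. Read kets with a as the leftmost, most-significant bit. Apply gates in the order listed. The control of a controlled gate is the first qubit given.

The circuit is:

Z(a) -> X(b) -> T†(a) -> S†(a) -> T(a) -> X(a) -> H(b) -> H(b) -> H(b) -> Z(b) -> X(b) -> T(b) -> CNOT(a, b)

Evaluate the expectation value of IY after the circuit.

The observable IY averages to -sqrt(2)/2.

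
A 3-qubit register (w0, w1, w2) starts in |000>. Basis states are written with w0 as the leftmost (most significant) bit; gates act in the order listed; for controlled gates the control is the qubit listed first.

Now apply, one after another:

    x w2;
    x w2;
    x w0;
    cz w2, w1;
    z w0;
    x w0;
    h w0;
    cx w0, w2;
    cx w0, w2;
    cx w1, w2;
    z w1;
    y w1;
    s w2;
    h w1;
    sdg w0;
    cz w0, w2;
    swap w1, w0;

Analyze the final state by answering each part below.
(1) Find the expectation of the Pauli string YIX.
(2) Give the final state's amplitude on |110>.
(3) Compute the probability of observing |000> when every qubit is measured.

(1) The expectation value of YIX is 0. Key observation: steps 8-9 multiply out to the identity, so the circuit reduces to the remaining gates.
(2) The amplitude on |110> is 1/2.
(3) The probability of measuring |000> is 1/4.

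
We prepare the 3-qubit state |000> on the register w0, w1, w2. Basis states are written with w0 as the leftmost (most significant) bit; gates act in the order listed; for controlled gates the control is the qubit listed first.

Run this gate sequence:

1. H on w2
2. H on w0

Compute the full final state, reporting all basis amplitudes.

The resulting statevector has amplitude 1/2 on |000>, 1/2 on |001>, 0 on |010>, 0 on |011>, 1/2 on |100>, 1/2 on |101>, 0 on |110>, 0 on |111>.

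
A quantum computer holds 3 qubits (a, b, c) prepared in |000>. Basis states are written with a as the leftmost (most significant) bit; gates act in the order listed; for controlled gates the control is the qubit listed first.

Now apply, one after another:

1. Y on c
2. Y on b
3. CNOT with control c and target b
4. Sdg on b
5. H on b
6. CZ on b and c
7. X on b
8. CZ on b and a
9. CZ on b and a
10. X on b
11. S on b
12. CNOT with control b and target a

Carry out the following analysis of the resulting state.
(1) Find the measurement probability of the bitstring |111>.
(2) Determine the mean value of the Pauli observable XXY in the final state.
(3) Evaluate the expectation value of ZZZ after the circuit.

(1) Outcome |111> occurs with probability 1/2. Key observation: gates 7-10 undo each other exactly, leaving only the rest of the circuit to track.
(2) In the final state, XXY has expectation 0.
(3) The observable ZZZ averages to -1.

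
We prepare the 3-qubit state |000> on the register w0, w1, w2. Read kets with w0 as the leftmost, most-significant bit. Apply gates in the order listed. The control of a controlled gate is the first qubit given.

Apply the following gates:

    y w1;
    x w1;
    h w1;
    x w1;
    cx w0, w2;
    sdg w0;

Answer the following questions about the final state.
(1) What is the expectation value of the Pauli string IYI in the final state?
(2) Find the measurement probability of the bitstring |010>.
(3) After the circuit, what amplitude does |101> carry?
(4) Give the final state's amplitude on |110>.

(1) The expectation value of IYI is 0.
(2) A full measurement returns |010> with probability 1/2.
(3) The final state's coefficient on |101> equals 0.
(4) The amplitude on |110> is 0.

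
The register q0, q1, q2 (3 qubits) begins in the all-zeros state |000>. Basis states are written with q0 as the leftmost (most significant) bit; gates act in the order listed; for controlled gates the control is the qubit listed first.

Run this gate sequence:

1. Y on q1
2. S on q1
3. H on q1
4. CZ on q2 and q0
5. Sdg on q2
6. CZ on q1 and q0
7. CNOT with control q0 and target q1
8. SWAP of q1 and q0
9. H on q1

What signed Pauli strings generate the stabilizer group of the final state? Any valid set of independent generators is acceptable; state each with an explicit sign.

The stabilizer group can be generated by -XII, +IXI, +IIZ, among other valid generating sets.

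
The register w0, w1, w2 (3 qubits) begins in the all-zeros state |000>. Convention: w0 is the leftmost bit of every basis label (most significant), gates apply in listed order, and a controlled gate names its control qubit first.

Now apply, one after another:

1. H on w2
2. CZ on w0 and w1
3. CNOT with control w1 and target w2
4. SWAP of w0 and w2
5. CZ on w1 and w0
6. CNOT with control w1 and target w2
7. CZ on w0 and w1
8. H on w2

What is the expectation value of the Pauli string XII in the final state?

The expectation value of XII is 1.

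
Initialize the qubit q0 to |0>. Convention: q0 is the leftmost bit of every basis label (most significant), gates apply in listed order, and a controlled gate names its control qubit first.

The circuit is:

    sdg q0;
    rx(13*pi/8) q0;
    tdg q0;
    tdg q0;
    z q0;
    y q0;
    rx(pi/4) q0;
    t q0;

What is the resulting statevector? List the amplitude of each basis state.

The resulting statevector has amplitude -sqrt(1/2 - sqrt(2)/4)*cos(3*pi/16) - I*sqrt(sqrt(2)/4 + 1/2)*sin(3*pi/16) on |0>, -I*sqrt(sqrt(2)/4 + 1/2)*exp(I*pi/4)*cos(3*pi/16) - sqrt(1/2 - sqrt(2)/4)*exp(I*pi/4)*sin(3*pi/16) on |1>.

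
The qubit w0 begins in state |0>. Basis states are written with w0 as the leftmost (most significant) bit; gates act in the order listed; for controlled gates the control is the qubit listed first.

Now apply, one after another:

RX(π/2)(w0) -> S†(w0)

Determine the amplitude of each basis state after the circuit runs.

The final amplitudes are sqrt(2)/2 on |0>, -sqrt(2)/2 on |1>.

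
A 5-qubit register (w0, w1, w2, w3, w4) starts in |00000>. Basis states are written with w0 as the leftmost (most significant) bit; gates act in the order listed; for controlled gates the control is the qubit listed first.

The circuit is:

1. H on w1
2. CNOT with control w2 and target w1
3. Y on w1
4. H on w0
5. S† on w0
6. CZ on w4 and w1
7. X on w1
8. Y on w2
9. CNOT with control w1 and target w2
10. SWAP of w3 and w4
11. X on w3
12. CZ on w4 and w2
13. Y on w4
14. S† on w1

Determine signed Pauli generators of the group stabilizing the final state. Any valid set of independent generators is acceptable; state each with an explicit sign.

One valid set of independent stabilizer generators is -YIIII, -IXYII, -IZZII, -IIIZI, -IIIIZ (any independent generating set of the same group is equally correct).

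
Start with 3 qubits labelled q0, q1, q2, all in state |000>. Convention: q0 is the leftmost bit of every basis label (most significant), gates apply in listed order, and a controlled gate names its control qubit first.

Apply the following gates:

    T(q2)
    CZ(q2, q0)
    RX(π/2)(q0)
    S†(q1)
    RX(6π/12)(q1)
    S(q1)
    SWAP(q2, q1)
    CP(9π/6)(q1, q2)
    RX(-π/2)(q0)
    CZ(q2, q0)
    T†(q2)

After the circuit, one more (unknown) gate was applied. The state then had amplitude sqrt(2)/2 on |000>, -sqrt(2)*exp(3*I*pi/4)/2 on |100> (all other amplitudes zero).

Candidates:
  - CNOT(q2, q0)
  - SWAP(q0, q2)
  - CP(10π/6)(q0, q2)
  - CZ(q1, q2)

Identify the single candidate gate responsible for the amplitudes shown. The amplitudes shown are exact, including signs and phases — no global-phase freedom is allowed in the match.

It was SWAP(q0, q2) that produced the state shown.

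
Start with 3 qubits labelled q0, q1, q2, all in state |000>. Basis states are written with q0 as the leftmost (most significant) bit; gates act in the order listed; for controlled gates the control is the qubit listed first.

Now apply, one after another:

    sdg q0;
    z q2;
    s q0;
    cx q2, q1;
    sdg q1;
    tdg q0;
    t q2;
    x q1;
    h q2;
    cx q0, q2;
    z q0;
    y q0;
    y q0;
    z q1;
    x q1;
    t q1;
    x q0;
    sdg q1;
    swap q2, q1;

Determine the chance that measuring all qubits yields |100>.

The probability of measuring |100> is 1/2.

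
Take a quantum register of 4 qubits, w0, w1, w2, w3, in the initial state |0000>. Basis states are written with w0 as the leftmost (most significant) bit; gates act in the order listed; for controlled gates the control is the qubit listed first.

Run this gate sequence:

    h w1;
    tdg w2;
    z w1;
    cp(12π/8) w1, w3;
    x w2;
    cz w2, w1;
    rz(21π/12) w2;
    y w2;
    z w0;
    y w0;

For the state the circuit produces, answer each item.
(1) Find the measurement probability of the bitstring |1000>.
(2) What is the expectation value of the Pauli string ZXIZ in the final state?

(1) The probability of measuring |1000> is 1/2.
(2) The expectation value of ZXIZ is -1.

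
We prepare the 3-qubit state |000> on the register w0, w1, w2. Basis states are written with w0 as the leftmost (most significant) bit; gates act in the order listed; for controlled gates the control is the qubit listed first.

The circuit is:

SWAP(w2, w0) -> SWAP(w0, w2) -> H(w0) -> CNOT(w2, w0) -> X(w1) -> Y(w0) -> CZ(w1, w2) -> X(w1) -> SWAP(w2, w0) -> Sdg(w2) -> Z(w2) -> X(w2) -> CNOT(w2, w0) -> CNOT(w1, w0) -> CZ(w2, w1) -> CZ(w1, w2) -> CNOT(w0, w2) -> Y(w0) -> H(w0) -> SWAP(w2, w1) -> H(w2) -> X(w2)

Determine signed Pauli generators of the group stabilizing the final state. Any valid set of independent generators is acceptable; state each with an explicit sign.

One valid set of independent stabilizer generators is -YII, +IIX, +IZI (any independent generating set of the same group is equally correct).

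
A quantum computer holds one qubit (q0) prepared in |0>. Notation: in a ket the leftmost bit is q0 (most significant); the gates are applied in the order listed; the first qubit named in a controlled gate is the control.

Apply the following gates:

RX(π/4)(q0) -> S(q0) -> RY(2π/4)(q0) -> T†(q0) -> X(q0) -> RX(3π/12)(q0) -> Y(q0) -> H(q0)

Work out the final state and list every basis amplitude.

The final amplitudes are (1 - sqrt(2)*I - I - (-1 + sqrt(2) - I)*exp(I*pi/4))*exp(3*I*pi/4)/4 on |0>, (1 + (-1 + sqrt(2) + I)*exp(I*pi/4) + I + sqrt(2)*I)*exp(3*I*pi/4)/4 on |1>.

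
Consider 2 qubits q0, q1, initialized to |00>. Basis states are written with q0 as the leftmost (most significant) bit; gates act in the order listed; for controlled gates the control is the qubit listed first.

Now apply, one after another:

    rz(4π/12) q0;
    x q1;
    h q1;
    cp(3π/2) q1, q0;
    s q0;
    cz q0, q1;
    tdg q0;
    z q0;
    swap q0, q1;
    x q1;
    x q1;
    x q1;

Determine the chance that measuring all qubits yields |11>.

Outcome |11> occurs with probability 1/2. Key observation: steps 10-11 multiply out to the identity, so the circuit reduces to the remaining gates.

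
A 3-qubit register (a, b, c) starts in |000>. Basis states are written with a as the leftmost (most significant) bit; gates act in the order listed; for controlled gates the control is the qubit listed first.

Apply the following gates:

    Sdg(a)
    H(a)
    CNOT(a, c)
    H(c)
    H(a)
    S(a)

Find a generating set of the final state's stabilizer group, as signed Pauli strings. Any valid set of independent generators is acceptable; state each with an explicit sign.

The stabilizer group can be generated by +XIY, +ZIZ, +IZI, among other valid generating sets.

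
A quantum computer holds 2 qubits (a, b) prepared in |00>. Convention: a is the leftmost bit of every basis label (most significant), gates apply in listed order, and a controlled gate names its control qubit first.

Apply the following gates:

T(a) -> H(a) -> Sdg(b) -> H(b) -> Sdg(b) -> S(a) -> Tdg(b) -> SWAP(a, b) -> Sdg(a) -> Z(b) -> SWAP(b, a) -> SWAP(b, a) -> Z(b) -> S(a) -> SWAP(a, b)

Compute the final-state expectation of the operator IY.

The expectation value of IY is -sqrt(2)/2. Key observation: gates 8-15 undo each other exactly, leaving only the rest of the circuit to track.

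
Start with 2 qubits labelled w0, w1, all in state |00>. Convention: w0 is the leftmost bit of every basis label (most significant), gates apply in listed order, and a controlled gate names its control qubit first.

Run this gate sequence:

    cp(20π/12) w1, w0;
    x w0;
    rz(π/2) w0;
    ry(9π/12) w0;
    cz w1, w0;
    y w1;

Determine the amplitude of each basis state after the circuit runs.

The final amplitudes are 0 on |00>, -sqrt(sqrt(2) + 2)*exp(3*I*pi/4)/2 on |01>, 0 on |10>, sqrt(2 - sqrt(2))*exp(3*I*pi/4)/2 on |11>.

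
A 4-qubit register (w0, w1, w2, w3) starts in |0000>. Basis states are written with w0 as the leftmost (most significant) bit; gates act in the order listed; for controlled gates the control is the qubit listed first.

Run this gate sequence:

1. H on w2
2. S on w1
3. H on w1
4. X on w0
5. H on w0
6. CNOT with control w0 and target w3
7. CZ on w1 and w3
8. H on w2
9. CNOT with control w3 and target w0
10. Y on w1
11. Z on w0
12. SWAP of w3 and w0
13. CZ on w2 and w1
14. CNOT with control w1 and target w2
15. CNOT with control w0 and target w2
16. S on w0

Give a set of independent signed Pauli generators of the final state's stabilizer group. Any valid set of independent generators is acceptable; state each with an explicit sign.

The stabilizer group can be generated by +XIYI, +IYYI, +ZZZI, +IIIZ, among other valid generating sets.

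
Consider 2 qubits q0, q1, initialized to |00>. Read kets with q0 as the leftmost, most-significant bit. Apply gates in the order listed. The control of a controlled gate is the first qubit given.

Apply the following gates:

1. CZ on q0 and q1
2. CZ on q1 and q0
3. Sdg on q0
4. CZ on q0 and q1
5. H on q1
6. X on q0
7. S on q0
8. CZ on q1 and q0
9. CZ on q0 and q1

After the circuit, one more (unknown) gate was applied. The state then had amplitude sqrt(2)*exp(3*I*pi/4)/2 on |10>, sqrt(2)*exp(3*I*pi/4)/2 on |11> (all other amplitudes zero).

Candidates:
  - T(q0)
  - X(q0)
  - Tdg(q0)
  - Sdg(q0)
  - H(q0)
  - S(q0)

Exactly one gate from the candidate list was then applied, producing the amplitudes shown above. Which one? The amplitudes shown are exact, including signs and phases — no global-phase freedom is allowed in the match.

The applied gate was T(q0).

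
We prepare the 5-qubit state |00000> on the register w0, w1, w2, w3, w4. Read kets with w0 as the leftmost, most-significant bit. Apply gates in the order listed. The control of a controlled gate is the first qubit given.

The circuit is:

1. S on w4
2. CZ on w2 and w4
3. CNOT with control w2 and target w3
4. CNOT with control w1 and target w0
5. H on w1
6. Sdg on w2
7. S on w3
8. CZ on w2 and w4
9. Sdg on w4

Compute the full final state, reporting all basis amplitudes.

After the circuit, the state carries amplitude sqrt(2)/2 on |00000>, sqrt(2)/2 on |01000>, and 0 on every other basis state.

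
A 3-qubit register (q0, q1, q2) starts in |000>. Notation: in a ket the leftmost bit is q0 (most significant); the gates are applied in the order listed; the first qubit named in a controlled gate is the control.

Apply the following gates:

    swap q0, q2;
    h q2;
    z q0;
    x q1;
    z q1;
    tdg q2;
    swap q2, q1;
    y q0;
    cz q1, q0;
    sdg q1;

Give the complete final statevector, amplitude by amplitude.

After the circuit, the state carries amplitude -sqrt(2)*I/2 on |101>, -sqrt(2)*exp(3*I*pi/4)/2 on |111>, and 0 on every other basis state.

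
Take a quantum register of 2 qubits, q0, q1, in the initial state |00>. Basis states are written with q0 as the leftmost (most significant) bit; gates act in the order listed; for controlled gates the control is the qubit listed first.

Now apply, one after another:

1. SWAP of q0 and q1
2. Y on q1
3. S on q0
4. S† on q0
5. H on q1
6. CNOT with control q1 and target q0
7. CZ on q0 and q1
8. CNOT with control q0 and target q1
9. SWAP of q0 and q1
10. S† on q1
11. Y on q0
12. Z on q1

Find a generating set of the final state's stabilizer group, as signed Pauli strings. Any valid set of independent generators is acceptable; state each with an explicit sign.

The stabilizer group can be generated by +IY, -ZI, among other valid generating sets.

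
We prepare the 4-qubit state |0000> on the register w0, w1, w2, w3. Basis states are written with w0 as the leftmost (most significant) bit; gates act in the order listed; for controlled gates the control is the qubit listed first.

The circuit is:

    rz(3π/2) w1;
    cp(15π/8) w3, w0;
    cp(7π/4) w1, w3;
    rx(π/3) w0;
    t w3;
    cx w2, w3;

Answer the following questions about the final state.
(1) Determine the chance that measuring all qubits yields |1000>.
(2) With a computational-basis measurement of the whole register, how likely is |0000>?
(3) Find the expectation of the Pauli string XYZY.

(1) Outcome |1000> occurs with probability 1/4.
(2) The probability of measuring |0000> is 3/4.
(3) In the final state, XYZY has expectation 0.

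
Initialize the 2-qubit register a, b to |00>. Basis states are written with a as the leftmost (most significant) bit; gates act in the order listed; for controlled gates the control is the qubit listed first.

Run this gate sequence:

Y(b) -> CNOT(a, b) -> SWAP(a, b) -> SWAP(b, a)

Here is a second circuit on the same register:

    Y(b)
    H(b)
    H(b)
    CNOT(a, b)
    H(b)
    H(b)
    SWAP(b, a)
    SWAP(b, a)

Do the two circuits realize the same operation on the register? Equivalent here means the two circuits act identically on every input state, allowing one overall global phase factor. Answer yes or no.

Yes, they are equivalent — the unitaries differ by at most a global phase.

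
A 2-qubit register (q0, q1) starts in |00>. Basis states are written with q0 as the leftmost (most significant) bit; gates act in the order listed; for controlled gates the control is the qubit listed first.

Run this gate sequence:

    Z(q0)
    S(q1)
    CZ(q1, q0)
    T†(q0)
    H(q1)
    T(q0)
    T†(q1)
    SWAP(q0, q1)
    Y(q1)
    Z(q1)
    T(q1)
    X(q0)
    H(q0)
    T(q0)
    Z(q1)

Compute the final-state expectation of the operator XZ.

The observable XZ averages to -1/2.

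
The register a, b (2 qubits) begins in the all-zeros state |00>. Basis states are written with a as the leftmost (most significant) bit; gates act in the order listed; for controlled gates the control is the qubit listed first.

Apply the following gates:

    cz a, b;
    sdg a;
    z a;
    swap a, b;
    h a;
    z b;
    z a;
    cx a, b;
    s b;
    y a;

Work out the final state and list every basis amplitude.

After the circuit, the state carries amplitude 0 on |00>, -sqrt(2)/2 on |01>, sqrt(2)*I/2 on |10>, 0 on |11>.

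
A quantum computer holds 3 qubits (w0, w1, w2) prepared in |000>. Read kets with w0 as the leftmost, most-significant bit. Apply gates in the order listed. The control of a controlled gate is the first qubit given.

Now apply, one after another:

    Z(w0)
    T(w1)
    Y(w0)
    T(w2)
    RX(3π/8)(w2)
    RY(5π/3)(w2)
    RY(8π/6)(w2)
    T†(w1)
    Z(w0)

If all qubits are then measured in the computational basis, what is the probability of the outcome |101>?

The probability of measuring |101> is cos(3*pi/16)**2.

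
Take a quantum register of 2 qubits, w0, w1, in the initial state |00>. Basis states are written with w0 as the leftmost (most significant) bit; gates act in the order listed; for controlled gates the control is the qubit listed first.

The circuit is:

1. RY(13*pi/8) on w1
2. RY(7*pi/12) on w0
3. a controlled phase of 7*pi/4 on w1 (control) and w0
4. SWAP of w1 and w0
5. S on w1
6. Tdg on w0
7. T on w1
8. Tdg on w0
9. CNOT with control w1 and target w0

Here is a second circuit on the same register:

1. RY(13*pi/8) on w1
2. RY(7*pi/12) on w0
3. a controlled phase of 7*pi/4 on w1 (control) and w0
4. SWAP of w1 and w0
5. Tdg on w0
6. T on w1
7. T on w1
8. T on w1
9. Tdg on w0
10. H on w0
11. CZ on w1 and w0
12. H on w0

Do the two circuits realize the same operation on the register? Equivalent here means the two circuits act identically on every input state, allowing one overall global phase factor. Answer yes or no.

Yes: on every input state the two circuits agree up to one overall phase factor.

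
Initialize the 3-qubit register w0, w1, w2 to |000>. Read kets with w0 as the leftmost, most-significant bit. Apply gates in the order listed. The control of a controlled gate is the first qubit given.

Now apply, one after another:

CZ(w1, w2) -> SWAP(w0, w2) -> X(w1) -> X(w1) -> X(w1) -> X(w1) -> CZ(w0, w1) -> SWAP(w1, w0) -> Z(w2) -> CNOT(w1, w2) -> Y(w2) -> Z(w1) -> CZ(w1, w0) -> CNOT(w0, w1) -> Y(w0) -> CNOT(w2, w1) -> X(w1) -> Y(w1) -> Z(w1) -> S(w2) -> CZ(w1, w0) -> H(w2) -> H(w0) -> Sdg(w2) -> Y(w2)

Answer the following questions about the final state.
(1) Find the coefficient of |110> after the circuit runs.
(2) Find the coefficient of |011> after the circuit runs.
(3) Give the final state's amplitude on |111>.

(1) The amplitude on |110> is -1/2. Key observation: gates 3-6 undo each other exactly, leaving only the rest of the circuit to track.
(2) |011> carries amplitude I/2 in the final state.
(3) The amplitude on |111> is -I/2.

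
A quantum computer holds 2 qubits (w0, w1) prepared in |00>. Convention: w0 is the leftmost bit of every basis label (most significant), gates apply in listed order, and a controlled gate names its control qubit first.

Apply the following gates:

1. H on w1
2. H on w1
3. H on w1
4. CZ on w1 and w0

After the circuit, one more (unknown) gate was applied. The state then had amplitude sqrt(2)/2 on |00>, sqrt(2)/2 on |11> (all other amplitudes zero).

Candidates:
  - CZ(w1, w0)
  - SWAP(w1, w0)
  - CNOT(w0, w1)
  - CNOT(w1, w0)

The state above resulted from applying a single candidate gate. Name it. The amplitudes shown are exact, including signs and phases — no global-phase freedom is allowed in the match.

It was CNOT(w1, w0) that produced the state shown. Key observation: the block from step 2 through step 3 cancels to the identity and can be dropped.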